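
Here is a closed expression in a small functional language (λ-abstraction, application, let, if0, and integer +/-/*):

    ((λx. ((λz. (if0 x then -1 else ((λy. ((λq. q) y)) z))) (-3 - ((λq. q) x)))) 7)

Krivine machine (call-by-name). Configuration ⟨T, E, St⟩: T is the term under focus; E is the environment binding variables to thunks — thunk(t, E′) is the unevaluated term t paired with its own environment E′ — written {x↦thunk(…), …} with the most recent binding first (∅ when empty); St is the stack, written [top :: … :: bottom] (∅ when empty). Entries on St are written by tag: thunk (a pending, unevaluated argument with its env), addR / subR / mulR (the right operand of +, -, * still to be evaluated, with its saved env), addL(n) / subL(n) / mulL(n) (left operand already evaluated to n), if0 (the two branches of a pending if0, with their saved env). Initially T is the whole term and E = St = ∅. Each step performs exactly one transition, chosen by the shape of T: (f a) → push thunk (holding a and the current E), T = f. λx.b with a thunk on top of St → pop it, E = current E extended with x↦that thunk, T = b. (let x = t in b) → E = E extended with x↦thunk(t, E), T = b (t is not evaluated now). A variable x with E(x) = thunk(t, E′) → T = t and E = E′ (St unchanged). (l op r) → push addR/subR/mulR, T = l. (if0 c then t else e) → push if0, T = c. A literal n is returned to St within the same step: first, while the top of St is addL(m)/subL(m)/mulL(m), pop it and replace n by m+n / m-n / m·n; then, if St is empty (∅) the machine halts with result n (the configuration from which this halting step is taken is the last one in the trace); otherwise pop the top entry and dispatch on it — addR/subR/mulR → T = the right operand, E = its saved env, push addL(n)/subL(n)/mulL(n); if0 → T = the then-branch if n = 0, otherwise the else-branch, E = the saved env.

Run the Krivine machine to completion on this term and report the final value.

Answer: -10

Execution trace:
0. [T=((λx. ((λz. (if0 x then -1 else ((λy. ((λq. q) y)) z))) (-3 - ((λq. q) x)))) 7) | E=∅ | St=∅]
1. [T=(λx. ((λz. (if0 x then -1 else ((λy. ((λq. q) y)) z))) (-3 - ((λq. q) x)))) | E=∅ | St=[thunk]]
2. [T=((λz. (if0 x then -1 else ((λy. ((λq. q) y)) z))) (-3 - ((λq. q) x))) | E={x↦thunk(7, ∅)} | St=∅]
3. [T=(λz. (if0 x then -1 else ((λy. ((λq. q) y)) z))) | E={x↦thunk(7, ∅)} | St=[thunk]]
4. [T=(if0 x then -1 else ((λy. ((λq. q) y)) z)) | E={z↦thunk((-3 - ((λq. q) x)), {x↦thunk(7, ∅)}), x↦thunk(7, ∅)} | St=∅]
5. [T=x | E={z↦thunk((-3 - ((λq. q) x)), {x↦thunk(7, ∅)}), x↦thunk(7, ∅)} | St=[if0]]
6. [T=7 | E=∅ | St=[if0]]
7. [T=((λy. ((λq. q) y)) z) | E={z↦thunk((-3 - ((λq. q) x)), {x↦thunk(7, ∅)}), x↦thunk(7, ∅)} | St=∅]
8. [T=(λy. ((λq. q) y)) | E={z↦thunk((-3 - ((λq. q) x)), {x↦thunk(7, ∅)}), x↦thunk(7, ∅)} | St=[thunk]]
9. [T=((λq. q) y) | E={y↦thunk(z, {z↦thunk((-3 - ((λq. q) x)), {x↦thunk(7, ∅)}), x↦thunk(7, ∅)}), z↦thunk((-3 - ((λq. q) x)), {x↦thunk(7, ∅)}), x↦thunk(7, ∅)} | St=∅]
10. [T=(λq. q) | E={y↦thunk(z, {z↦thunk((-3 - ((λq. q) x)), {x↦thunk(7, ∅)}), x↦thunk(7, ∅)}), z↦thunk((-3 - ((λq. q) x)), {x↦thunk(7, ∅)}), x↦thunk(7, ∅)} | St=[thunk]]
11. [T=q | E={q↦thunk(y, {y↦thunk(z, {z↦thunk((-3 - ((λq. q) x)), {x↦thunk(7, ∅)}), x↦thunk(7, ∅)}), z↦thunk((-3 - ((λq. q) x)), {x↦thunk(7, ∅)}), x↦thunk(7, ∅)}), y↦thunk(z, {z↦thunk((-3 - ((λq. q) x)), {x↦thunk(7, ∅)}), x↦thunk(7, ∅)}), z↦thunk((-3 - ((λq. q) x)), {x↦thunk(7, ∅)}), x↦thunk(7, ∅)} | St=∅]
12. [T=y | E={y↦thunk(z, {z↦thunk((-3 - ((λq. q) x)), {x↦thunk(7, ∅)}), x↦thunk(7, ∅)}), z↦thunk((-3 - ((λq. q) x)), {x↦thunk(7, ∅)}), x↦thunk(7, ∅)} | St=∅]
13. [T=z | E={z↦thunk((-3 - ((λq. q) x)), {x↦thunk(7, ∅)}), x↦thunk(7, ∅)} | St=∅]
14. [T=(-3 - ((λq. q) x)) | E={x↦thunk(7, ∅)} | St=∅]
15. [T=-3 | E={x↦thunk(7, ∅)} | St=[subR]]
16. [T=((λq. q) x) | E={x↦thunk(7, ∅)} | St=[subL(-3)]]
17. [T=(λq. q) | E={x↦thunk(7, ∅)} | St=[thunk :: subL(-3)]]
18. [T=q | E={q↦thunk(x, {x↦thunk(7, ∅)}), x↦thunk(7, ∅)} | St=[subL(-3)]]
19. [T=x | E={x↦thunk(7, ∅)} | St=[subL(-3)]]
20. [T=7 | E=∅ | St=[subL(-3)]]
→ final value -10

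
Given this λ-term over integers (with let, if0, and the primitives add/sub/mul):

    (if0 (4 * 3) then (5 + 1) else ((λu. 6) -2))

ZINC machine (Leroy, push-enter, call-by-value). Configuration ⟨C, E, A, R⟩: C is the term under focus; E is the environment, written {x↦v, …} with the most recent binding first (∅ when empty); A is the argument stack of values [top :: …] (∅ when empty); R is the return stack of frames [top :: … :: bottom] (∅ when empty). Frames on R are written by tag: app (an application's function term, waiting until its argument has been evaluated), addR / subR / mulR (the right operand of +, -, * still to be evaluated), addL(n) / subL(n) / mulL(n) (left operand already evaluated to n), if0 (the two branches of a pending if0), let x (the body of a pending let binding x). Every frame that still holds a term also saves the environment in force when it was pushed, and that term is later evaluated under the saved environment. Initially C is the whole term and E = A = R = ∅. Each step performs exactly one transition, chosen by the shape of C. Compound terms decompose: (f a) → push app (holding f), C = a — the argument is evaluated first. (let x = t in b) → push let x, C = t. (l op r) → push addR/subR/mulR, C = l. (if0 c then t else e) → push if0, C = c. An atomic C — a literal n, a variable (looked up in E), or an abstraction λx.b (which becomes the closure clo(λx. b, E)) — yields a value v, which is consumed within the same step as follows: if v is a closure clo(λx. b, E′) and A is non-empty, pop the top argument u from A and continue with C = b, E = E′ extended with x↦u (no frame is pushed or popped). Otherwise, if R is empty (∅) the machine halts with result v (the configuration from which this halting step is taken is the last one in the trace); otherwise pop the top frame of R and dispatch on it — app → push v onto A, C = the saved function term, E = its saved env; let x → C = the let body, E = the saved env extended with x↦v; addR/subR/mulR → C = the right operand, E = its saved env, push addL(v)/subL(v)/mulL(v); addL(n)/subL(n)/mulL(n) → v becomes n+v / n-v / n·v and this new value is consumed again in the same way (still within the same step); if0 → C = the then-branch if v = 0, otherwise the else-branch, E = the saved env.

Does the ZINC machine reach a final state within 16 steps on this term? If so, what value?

Answer: 6

Machine steps:
0. ⟨C=(if0 (4 * 3) then (5 + 1) else ((λu. 6) -2)); E=∅; A=∅; R=∅⟩
1. ⟨C=(4 * 3); E=∅; A=∅; R=[if0]⟩
2. ⟨C=4; E=∅; A=∅; R=[mulR :: if0]⟩
3. ⟨C=3; E=∅; A=∅; R=[mulL(4) :: if0]⟩
4. ⟨C=((λu. 6) -2); E=∅; A=∅; R=∅⟩
5. ⟨C=-2; E=∅; A=∅; R=[app]⟩
6. ⟨C=(λu. 6); E=∅; A=[-2]; R=∅⟩
7. ⟨C=6; E={u↦-2}; A=∅; R=∅⟩
→ final value 6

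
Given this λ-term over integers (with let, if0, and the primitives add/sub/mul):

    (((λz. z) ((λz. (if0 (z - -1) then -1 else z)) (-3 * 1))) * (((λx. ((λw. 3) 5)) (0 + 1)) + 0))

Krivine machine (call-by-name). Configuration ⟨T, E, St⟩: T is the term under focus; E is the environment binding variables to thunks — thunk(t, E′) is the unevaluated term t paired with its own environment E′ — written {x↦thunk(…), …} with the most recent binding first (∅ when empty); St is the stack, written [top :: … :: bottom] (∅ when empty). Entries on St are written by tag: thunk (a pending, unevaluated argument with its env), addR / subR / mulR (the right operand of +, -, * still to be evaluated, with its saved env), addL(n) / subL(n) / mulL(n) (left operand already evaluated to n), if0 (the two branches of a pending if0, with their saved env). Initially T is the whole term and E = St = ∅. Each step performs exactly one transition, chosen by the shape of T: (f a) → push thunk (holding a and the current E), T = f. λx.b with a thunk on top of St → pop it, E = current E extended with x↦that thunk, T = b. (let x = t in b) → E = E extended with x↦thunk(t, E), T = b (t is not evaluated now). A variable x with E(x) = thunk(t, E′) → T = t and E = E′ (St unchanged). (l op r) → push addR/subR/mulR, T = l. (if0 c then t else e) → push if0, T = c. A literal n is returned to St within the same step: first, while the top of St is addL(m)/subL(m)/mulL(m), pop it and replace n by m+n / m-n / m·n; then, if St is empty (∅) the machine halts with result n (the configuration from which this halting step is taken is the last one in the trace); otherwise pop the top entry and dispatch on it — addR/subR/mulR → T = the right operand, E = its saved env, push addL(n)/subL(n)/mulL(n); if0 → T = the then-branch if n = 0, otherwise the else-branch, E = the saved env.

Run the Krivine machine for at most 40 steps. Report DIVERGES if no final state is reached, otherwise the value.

0. <T=(((λz. z) ((λz. (if0 (z - -1) then -1 else z)) (-3 * 1))) * (((λx. ((λw. 3) 5)) (0 + 1)) + 0)), E=∅, St=∅>
1. <T=((λz. z) ((λz. (if0 (z - -1) then -1 else z)) (-3 * 1))), E=∅, St=[mulR]>
2. <T=(λz. z), E=∅, St=[thunk :: mulR]>
3. <T=z, E={z↦thunk(((λz. (if0 (z - -1) then -1 else z)) (-3 * 1)), ∅)}, St=[mulR]>
4. <T=((λz. (if0 (z - -1) then -1 else z)) (-3 * 1)), E=∅, St=[mulR]>
5. <T=(λz. (if0 (z - -1) then -1 else z)), E=∅, St=[thunk :: mulR]>
6. <T=(if0 (z - -1) then -1 else z), E={z↦thunk((-3 * 1), ∅)}, St=[mulR]>
7. <T=(z - -1), E={z↦thunk((-3 * 1), ∅)}, St=[if0 :: mulR]>
8. <T=z, E={z↦thunk((-3 * 1), ∅)}, St=[subR :: if0 :: mulR]>
9. <T=(-3 * 1), E=∅, St=[subR :: if0 :: mulR]>
10. <T=-3, E=∅, St=[mulR :: subR :: if0 :: mulR]>
11. <T=1, E=∅, St=[mulL(-3) :: subR :: if0 :: mulR]>
12. <T=-1, E={z↦thunk((-3 * 1), ∅)}, St=[subL(-3) :: if0 :: mulR]>
13. <T=z, E={z↦thunk((-3 * 1), ∅)}, St=[mulR]>
14. <T=(-3 * 1), E=∅, St=[mulR]>
15. <T=-3, E=∅, St=[mulR :: mulR]>
16. <T=1, E=∅, St=[mulL(-3) :: mulR]>
17. <T=(((λx. ((λw. 3) 5)) (0 + 1)) + 0), E=∅, St=[mulL(-3)]>
18. <T=((λx. ((λw. 3) 5)) (0 + 1)), E=∅, St=[addR :: mulL(-3)]>
19. <T=(λx. ((λw. 3) 5)), E=∅, St=[thunk :: addR :: mulL(-3)]>
20. <T=((λw. 3) 5), E={x↦thunk((0 + 1), ∅)}, St=[addR :: mulL(-3)]>
21. <T=(λw. 3), E={x↦thunk((0 + 1), ∅)}, St=[thunk :: addR :: mulL(-3)]>
22. <T=3, E={w↦thunk(5, {x↦thunk((0 + 1), ∅)}), x↦thunk((0 + 1), ∅)}, St=[addR :: mulL(-3)]>
23. <T=0, E=∅, St=[addL(3) :: mulL(-3)]>
→ final value -9

Answer: -9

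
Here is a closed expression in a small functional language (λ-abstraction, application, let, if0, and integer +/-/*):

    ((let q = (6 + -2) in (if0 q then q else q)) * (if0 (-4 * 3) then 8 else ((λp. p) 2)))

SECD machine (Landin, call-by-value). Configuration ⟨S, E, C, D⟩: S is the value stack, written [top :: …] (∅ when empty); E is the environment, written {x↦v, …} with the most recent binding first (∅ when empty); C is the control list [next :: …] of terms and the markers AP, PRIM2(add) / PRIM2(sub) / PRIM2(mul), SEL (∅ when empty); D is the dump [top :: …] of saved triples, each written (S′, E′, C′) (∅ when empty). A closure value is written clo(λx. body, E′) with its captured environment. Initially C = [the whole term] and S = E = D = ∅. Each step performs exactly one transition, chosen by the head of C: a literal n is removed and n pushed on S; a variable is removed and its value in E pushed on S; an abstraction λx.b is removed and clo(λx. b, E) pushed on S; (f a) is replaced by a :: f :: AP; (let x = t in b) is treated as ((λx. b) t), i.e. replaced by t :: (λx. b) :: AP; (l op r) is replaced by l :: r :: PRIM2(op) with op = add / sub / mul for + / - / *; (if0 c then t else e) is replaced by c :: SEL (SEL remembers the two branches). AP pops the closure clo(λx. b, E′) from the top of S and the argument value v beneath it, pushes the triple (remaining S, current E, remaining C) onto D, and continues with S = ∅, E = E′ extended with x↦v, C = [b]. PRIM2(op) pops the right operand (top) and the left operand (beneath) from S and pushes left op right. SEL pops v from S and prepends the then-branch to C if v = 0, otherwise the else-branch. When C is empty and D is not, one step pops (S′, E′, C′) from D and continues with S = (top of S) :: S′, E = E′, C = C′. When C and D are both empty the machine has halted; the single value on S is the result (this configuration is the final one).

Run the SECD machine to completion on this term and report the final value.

Answer: 8

Derivation:
step 0: <S=∅, E=∅, C=[((let q = (6 + -2) in (if0 q then q else q)) * (if0 (-4 * 3) then 8 else ((λp. p) 2)))], D=∅>
step 1: <S=∅, E=∅, C=[(let q = (6 + -2) in (if0 q then q else q)) :: (if0 (-4 * 3) then 8 else ((λp. p) 2)) :: PRIM2(mul)], D=∅>
step 2: <S=∅, E=∅, C=[(6 + -2) :: (λq. (if0 q then q else q)) :: AP :: (if0 (-4 * 3) then 8 else ((λp. p) 2)) :: PRIM2(mul)], D=∅>
step 3: <S=∅, E=∅, C=[6 :: -2 :: PRIM2(add) :: (λq. (if0 q then q else q)) :: AP :: (if0 (-4 * 3) then 8 else ((λp. p) 2)) :: PRIM2(mul)], D=∅>
step 4: <S=[6], E=∅, C=[-2 :: PRIM2(add) :: (λq. (if0 q then q else q)) :: AP :: (if0 (-4 * 3) then 8 else ((λp. p) 2)) :: PRIM2(mul)], D=∅>
step 5: <S=[-2 :: 6], E=∅, C=[PRIM2(add) :: (λq. (if0 q then q else q)) :: AP :: (if0 (-4 * 3) then 8 else ((λp. p) 2)) :: PRIM2(mul)], D=∅>
step 6: <S=[4], E=∅, C=[(λq. (if0 q then q else q)) :: AP :: (if0 (-4 * 3) then 8 else ((λp. p) 2)) :: PRIM2(mul)], D=∅>
step 7: <S=[clo(λq. (if0 q then q else q), ∅) :: 4], E=∅, C=[AP :: (if0 (-4 * 3) then 8 else ((λp. p) 2)) :: PRIM2(mul)], D=∅>
step 8: <S=∅, E={q↦4}, C=[(if0 q then q else q)], D=[(∅, ∅, [(if0 (-4 * 3) then 8 else ((λp. p) 2)) :: PRIM2(mul)])]>
step 9: <S=∅, E={q↦4}, C=[q :: SEL], D=[(∅, ∅, [(if0 (-4 * 3) then 8 else ((λp. p) 2)) :: PRIM2(mul)])]>
step 10: <S=[4], E={q↦4}, C=[SEL], D=[(∅, ∅, [(if0 (-4 * 3) then 8 else ((λp. p) 2)) :: PRIM2(mul)])]>
step 11: <S=∅, E={q↦4}, C=[q], D=[(∅, ∅, [(if0 (-4 * 3) then 8 else ((λp. p) 2)) :: PRIM2(mul)])]>
step 12: <S=[4], E={q↦4}, C=∅, D=[(∅, ∅, [(if0 (-4 * 3) then 8 else ((λp. p) 2)) :: PRIM2(mul)])]>
step 13: <S=[4], E=∅, C=[(if0 (-4 * 3) then 8 else ((λp. p) 2)) :: PRIM2(mul)], D=∅>
step 14: <S=[4], E=∅, C=[(-4 * 3) :: SEL :: PRIM2(mul)], D=∅>
step 15: <S=[4], E=∅, C=[-4 :: 3 :: PRIM2(mul) :: SEL :: PRIM2(mul)], D=∅>
step 16: <S=[-4 :: 4], E=∅, C=[3 :: PRIM2(mul) :: SEL :: PRIM2(mul)], D=∅>
step 17: <S=[3 :: -4 :: 4], E=∅, C=[PRIM2(mul) :: SEL :: PRIM2(mul)], D=∅>
step 18: <S=[-12 :: 4], E=∅, C=[SEL :: PRIM2(mul)], D=∅>
step 19: <S=[4], E=∅, C=[((λp. p) 2) :: PRIM2(mul)], D=∅>
step 20: <S=[4], E=∅, C=[2 :: (λp. p) :: AP :: PRIM2(mul)], D=∅>
step 21: <S=[2 :: 4], E=∅, C=[(λp. p) :: AP :: PRIM2(mul)], D=∅>
step 22: <S=[clo(λp. p, ∅) :: 2 :: 4], E=∅, C=[AP :: PRIM2(mul)], D=∅>
step 23: <S=∅, E={p↦2}, C=[p], D=[([4], ∅, [PRIM2(mul)])]>
step 24: <S=[2], E={p↦2}, C=∅, D=[([4], ∅, [PRIM2(mul)])]>
step 25: <S=[2 :: 4], E=∅, C=[PRIM2(mul)], D=∅>
step 26: <S=[8], E=∅, C=∅, D=∅>
→ final value 8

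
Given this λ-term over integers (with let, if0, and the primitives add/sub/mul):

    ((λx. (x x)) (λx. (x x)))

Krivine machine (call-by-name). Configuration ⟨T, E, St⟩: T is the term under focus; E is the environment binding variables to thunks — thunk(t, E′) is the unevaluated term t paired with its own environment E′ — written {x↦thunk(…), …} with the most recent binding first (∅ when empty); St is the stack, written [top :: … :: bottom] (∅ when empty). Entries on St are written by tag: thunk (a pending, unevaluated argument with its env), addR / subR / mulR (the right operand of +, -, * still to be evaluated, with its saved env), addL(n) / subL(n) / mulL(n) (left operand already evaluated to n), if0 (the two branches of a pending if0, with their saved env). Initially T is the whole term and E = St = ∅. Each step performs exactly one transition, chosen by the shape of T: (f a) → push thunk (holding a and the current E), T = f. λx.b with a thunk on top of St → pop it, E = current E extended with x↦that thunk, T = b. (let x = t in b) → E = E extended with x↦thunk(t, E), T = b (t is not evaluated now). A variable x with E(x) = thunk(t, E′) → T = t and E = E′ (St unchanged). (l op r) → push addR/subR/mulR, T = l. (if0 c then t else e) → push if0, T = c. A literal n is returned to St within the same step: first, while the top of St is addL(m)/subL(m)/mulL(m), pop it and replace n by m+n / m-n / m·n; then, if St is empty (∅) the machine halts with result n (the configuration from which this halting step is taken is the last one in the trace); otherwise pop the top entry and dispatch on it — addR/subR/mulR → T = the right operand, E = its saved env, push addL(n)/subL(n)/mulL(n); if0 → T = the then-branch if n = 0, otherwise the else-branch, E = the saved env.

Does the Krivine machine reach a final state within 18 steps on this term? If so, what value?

0. [T=((λx. (x x)) (λx. (x x))) | E=∅ | St=∅]
1. [T=(λx. (x x)) | E=∅ | St=[thunk]]
2. [T=(x x) | E={x↦thunk((λx. (x x)), ∅)} | St=∅]
3. [T=x | E={x↦thunk((λx. (x x)), ∅)} | St=[thunk]]
4. [T=(λx. (x x)) | E=∅ | St=[thunk]]
5. [T=(x x) | E={x↦thunk(x, {x↦thunk((λx. (x x)), ∅)})} | St=∅]
6. [T=x | E={x↦thunk(x, {x↦thunk((λx. (x x)), ∅)})} | St=[thunk]]
7. [T=x | E={x↦thunk((λx. (x x)), ∅)} | St=[thunk]]
8. [T=(λx. (x x)) | E=∅ | St=[thunk]]
9. [T=(x x) | E={x↦thunk(x, {x↦thunk(x, {x↦thunk((λx. (x x)), ∅)})})} | St=∅]
10. [T=x | E={x↦thunk(x, {x↦thunk(x, {x↦thunk((λx. (x x)), ∅)})})} | St=[thunk]]
11. [T=x | E={x↦thunk(x, {x↦thunk((λx. (x x)), ∅)})} | St=[thunk]]
12. [T=x | E={x↦thunk((λx. (x x)), ∅)} | St=[thunk]]
13. [T=(λx. (x x)) | E=∅ | St=[thunk]]
14. [T=(x x) | E={x↦thunk(x, {x↦thunk(x, {x↦thunk(x, {x↦thunk((λx. (x x)), ∅)})})})} | St=∅]
15. [T=x | E={x↦thunk(x, {x↦thunk(x, {x↦thunk(x, {x↦thunk((λx. (x x)), ∅)})})})} | St=[thunk]]
16. [T=x | E={x↦thunk(x, {x↦thunk(x, {x↦thunk((λx. (x x)), ∅)})})} | St=[thunk]]
17. [T=x | E={x↦thunk(x, {x↦thunk((λx. (x x)), ∅)})} | St=[thunk]]
18. [T=x | E={x↦thunk((λx. (x x)), ∅)} | St=[thunk]]
→ 18 transitions taken and the configuration is still not final: no result within 18 steps

Answer: DIVERGES (no final state within 18 steps)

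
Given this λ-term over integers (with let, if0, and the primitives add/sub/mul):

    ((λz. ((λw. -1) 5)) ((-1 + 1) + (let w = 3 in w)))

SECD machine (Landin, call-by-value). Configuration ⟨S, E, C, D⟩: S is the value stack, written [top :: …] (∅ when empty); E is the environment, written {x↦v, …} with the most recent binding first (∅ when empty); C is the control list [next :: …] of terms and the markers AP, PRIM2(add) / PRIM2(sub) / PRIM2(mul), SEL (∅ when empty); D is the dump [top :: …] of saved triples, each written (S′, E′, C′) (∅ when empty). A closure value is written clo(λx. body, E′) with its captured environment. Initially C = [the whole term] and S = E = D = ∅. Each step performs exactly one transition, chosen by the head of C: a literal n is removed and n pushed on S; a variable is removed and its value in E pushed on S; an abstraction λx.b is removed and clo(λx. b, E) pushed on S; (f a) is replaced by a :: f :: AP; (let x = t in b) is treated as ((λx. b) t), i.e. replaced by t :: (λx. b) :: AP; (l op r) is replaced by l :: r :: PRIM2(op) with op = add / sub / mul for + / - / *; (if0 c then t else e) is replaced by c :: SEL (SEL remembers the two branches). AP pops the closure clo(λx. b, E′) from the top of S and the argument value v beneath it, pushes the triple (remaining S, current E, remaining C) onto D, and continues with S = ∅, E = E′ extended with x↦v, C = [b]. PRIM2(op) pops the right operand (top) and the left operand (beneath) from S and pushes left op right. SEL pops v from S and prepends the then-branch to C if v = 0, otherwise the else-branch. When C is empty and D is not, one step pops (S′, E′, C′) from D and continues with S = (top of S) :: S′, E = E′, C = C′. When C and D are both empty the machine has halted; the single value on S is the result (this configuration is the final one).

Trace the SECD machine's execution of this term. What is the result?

Answer: -1

Derivation:
0. <S=∅, E=∅, C=[((λz. ((λw. -1) 5)) ((-1 + 1) + (let w = 3 in w)))], D=∅>
1. <S=∅, E=∅, C=[((-1 + 1) + (let w = 3 in w)) :: (λz. ((λw. -1) 5)) :: AP], D=∅>
2. <S=∅, E=∅, C=[(-1 + 1) :: (let w = 3 in w) :: PRIM2(add) :: (λz. ((λw. -1) 5)) :: AP], D=∅>
3. <S=∅, E=∅, C=[-1 :: 1 :: PRIM2(add) :: (let w = 3 in w) :: PRIM2(add) :: (λz. ((λw. -1) 5)) :: AP], D=∅>
4. <S=[-1], E=∅, C=[1 :: PRIM2(add) :: (let w = 3 in w) :: PRIM2(add) :: (λz. ((λw. -1) 5)) :: AP], D=∅>
5. <S=[1 :: -1], E=∅, C=[PRIM2(add) :: (let w = 3 in w) :: PRIM2(add) :: (λz. ((λw. -1) 5)) :: AP], D=∅>
6. <S=[0], E=∅, C=[(let w = 3 in w) :: PRIM2(add) :: (λz. ((λw. -1) 5)) :: AP], D=∅>
7. <S=[0], E=∅, C=[3 :: (λw. w) :: AP :: PRIM2(add) :: (λz. ((λw. -1) 5)) :: AP], D=∅>
8. <S=[3 :: 0], E=∅, C=[(λw. w) :: AP :: PRIM2(add) :: (λz. ((λw. -1) 5)) :: AP], D=∅>
9. <S=[clo(λw. w, ∅) :: 3 :: 0], E=∅, C=[AP :: PRIM2(add) :: (λz. ((λw. -1) 5)) :: AP], D=∅>
10. <S=∅, E={w↦3}, C=[w], D=[([0], ∅, [PRIM2(add) :: (λz. ((λw. -1) 5)) :: AP])]>
11. <S=[3], E={w↦3}, C=∅, D=[([0], ∅, [PRIM2(add) :: (λz. ((λw. -1) 5)) :: AP])]>
12. <S=[3 :: 0], E=∅, C=[PRIM2(add) :: (λz. ((λw. -1) 5)) :: AP], D=∅>
13. <S=[3], E=∅, C=[(λz. ((λw. -1) 5)) :: AP], D=∅>
14. <S=[clo(λz. ((λw. -1) 5), ∅) :: 3], E=∅, C=[AP], D=∅>
15. <S=∅, E={z↦3}, C=[((λw. -1) 5)], D=[(∅, ∅, ∅)]>
16. <S=∅, E={z↦3}, C=[5 :: (λw. -1) :: AP], D=[(∅, ∅, ∅)]>
17. <S=[5], E={z↦3}, C=[(λw. -1) :: AP], D=[(∅, ∅, ∅)]>
18. <S=[clo(λw. -1, {z↦3}) :: 5], E={z↦3}, C=[AP], D=[(∅, ∅, ∅)]>
19. <S=∅, E={w↦5, z↦3}, C=[-1], D=[(∅, {z↦3}, ∅) :: (∅, ∅, ∅)]>
20. <S=[-1], E={w↦5, z↦3}, C=∅, D=[(∅, {z↦3}, ∅) :: (∅, ∅, ∅)]>
21. <S=[-1], E={z↦3}, C=∅, D=[(∅, ∅, ∅)]>
22. <S=[-1], E=∅, C=∅, D=∅>
→ final value -1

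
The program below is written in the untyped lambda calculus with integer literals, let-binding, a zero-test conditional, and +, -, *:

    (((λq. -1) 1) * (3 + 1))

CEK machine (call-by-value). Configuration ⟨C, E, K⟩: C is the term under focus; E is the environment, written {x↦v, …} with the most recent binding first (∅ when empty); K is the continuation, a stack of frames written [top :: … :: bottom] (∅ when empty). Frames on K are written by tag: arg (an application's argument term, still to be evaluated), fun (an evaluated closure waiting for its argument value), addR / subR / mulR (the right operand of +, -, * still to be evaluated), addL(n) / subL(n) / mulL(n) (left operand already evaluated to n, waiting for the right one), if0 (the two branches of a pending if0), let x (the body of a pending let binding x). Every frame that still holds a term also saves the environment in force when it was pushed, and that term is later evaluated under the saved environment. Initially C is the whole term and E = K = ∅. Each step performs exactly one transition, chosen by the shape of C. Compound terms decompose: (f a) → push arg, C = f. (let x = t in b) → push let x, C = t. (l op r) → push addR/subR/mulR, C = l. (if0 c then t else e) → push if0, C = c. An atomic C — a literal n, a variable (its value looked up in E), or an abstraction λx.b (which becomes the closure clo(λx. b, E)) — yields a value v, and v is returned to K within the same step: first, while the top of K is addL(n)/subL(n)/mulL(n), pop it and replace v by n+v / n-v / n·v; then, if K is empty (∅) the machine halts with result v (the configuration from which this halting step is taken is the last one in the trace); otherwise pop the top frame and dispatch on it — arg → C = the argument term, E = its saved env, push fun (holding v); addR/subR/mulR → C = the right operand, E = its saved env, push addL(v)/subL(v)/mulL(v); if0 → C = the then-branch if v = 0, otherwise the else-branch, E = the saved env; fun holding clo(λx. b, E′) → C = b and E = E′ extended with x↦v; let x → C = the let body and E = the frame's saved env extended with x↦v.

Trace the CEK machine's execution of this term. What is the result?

[0] ⟨C=(((λq. -1) 1) * (3 + 1)); E=∅; K=∅⟩
[1] ⟨C=((λq. -1) 1); E=∅; K=[mulR]⟩
[2] ⟨C=(λq. -1); E=∅; K=[arg :: mulR]⟩
[3] ⟨C=1; E=∅; K=[fun :: mulR]⟩
[4] ⟨C=-1; E={q↦1}; K=[mulR]⟩
[5] ⟨C=(3 + 1); E=∅; K=[mulL(-1)]⟩
[6] ⟨C=3; E=∅; K=[addR :: mulL(-1)]⟩
[7] ⟨C=1; E=∅; K=[addL(3) :: mulL(-1)]⟩
→ final value -4

Answer: -4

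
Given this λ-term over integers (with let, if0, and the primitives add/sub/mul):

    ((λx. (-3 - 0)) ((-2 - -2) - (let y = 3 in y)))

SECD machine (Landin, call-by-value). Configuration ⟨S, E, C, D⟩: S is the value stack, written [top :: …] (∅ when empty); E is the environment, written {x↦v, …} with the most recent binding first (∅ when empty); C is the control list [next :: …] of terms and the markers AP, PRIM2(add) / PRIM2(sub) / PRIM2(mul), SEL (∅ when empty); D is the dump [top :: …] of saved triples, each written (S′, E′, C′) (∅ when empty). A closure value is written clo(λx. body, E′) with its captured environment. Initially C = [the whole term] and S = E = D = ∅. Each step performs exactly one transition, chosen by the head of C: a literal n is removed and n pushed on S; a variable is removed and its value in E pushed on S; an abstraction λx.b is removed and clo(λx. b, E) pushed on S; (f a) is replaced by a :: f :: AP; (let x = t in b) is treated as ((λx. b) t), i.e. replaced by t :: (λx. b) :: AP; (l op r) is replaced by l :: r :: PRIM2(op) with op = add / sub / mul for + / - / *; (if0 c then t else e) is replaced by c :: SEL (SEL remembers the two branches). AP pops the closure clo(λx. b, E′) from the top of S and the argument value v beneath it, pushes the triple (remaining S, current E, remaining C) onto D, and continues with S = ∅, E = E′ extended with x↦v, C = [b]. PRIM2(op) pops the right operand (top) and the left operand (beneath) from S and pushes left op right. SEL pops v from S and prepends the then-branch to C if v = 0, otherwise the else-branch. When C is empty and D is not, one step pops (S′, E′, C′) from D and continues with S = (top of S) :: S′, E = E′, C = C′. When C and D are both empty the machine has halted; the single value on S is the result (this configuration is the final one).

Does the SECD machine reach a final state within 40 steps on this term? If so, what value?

step 0: <S=∅, E=∅, C=[((λx. (-3 - 0)) ((-2 - -2) - (let y = 3 in y)))], D=∅>
step 1: <S=∅, E=∅, C=[((-2 - -2) - (let y = 3 in y)) :: (λx. (-3 - 0)) :: AP], D=∅>
step 2: <S=∅, E=∅, C=[(-2 - -2) :: (let y = 3 in y) :: PRIM2(sub) :: (λx. (-3 - 0)) :: AP], D=∅>
step 3: <S=∅, E=∅, C=[-2 :: -2 :: PRIM2(sub) :: (let y = 3 in y) :: PRIM2(sub) :: (λx. (-3 - 0)) :: AP], D=∅>
step 4: <S=[-2], E=∅, C=[-2 :: PRIM2(sub) :: (let y = 3 in y) :: PRIM2(sub) :: (λx. (-3 - 0)) :: AP], D=∅>
step 5: <S=[-2 :: -2], E=∅, C=[PRIM2(sub) :: (let y = 3 in y) :: PRIM2(sub) :: (λx. (-3 - 0)) :: AP], D=∅>
step 6: <S=[0], E=∅, C=[(let y = 3 in y) :: PRIM2(sub) :: (λx. (-3 - 0)) :: AP], D=∅>
step 7: <S=[0], E=∅, C=[3 :: (λy. y) :: AP :: PRIM2(sub) :: (λx. (-3 - 0)) :: AP], D=∅>
step 8: <S=[3 :: 0], E=∅, C=[(λy. y) :: AP :: PRIM2(sub) :: (λx. (-3 - 0)) :: AP], D=∅>
step 9: <S=[clo(λy. y, ∅) :: 3 :: 0], E=∅, C=[AP :: PRIM2(sub) :: (λx. (-3 - 0)) :: AP], D=∅>
step 10: <S=∅, E={y↦3}, C=[y], D=[([0], ∅, [PRIM2(sub) :: (λx. (-3 - 0)) :: AP])]>
step 11: <S=[3], E={y↦3}, C=∅, D=[([0], ∅, [PRIM2(sub) :: (λx. (-3 - 0)) :: AP])]>
step 12: <S=[3 :: 0], E=∅, C=[PRIM2(sub) :: (λx. (-3 - 0)) :: AP], D=∅>
step 13: <S=[-3], E=∅, C=[(λx. (-3 - 0)) :: AP], D=∅>
step 14: <S=[clo(λx. (-3 - 0), ∅) :: -3], E=∅, C=[AP], D=∅>
step 15: <S=∅, E={x↦-3}, C=[(-3 - 0)], D=[(∅, ∅, ∅)]>
step 16: <S=∅, E={x↦-3}, C=[-3 :: 0 :: PRIM2(sub)], D=[(∅, ∅, ∅)]>
step 17: <S=[-3], E={x↦-3}, C=[0 :: PRIM2(sub)], D=[(∅, ∅, ∅)]>
step 18: <S=[0 :: -3], E={x↦-3}, C=[PRIM2(sub)], D=[(∅, ∅, ∅)]>
step 19: <S=[-3], E={x↦-3}, C=∅, D=[(∅, ∅, ∅)]>
step 20: <S=[-3], E=∅, C=∅, D=∅>
→ final value -3

Answer: -3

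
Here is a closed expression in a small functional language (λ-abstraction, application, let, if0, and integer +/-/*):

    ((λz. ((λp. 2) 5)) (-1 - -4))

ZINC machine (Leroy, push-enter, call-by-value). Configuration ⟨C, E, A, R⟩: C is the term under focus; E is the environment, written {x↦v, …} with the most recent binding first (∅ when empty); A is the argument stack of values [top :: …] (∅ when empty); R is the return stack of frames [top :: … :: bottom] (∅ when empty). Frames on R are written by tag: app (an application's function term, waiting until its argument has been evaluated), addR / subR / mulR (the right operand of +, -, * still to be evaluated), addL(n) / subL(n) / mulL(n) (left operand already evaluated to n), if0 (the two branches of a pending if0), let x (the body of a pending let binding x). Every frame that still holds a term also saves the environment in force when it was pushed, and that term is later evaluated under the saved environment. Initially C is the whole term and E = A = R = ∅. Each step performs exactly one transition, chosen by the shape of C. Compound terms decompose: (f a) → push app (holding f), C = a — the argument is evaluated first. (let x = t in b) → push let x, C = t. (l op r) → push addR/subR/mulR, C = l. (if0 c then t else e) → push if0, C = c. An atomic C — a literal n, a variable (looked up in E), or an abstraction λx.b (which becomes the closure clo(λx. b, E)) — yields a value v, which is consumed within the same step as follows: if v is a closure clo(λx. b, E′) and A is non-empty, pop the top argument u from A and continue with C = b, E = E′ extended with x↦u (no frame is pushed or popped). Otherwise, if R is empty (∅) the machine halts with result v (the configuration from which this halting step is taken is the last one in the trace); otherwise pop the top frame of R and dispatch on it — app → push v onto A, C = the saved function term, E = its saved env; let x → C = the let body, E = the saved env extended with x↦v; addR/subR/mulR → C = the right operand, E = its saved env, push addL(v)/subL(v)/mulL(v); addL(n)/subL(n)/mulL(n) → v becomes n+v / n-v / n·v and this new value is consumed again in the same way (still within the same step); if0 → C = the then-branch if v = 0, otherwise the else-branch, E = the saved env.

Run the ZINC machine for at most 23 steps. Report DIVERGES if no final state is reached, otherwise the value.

Answer: 2

Machine steps:
0. ⟨C=((λz. ((λp. 2) 5)) (-1 - -4)); E=∅; A=∅; R=∅⟩
1. ⟨C=(-1 - -4); E=∅; A=∅; R=[app]⟩
2. ⟨C=-1; E=∅; A=∅; R=[subR :: app]⟩
3. ⟨C=-4; E=∅; A=∅; R=[subL(-1) :: app]⟩
4. ⟨C=(λz. ((λp. 2) 5)); E=∅; A=[3]; R=∅⟩
5. ⟨C=((λp. 2) 5); E={z↦3}; A=∅; R=∅⟩
6. ⟨C=5; E={z↦3}; A=∅; R=[app]⟩
7. ⟨C=(λp. 2); E={z↦3}; A=[5]; R=∅⟩
8. ⟨C=2; E={p↦5, z↦3}; A=∅; R=∅⟩
→ final value 2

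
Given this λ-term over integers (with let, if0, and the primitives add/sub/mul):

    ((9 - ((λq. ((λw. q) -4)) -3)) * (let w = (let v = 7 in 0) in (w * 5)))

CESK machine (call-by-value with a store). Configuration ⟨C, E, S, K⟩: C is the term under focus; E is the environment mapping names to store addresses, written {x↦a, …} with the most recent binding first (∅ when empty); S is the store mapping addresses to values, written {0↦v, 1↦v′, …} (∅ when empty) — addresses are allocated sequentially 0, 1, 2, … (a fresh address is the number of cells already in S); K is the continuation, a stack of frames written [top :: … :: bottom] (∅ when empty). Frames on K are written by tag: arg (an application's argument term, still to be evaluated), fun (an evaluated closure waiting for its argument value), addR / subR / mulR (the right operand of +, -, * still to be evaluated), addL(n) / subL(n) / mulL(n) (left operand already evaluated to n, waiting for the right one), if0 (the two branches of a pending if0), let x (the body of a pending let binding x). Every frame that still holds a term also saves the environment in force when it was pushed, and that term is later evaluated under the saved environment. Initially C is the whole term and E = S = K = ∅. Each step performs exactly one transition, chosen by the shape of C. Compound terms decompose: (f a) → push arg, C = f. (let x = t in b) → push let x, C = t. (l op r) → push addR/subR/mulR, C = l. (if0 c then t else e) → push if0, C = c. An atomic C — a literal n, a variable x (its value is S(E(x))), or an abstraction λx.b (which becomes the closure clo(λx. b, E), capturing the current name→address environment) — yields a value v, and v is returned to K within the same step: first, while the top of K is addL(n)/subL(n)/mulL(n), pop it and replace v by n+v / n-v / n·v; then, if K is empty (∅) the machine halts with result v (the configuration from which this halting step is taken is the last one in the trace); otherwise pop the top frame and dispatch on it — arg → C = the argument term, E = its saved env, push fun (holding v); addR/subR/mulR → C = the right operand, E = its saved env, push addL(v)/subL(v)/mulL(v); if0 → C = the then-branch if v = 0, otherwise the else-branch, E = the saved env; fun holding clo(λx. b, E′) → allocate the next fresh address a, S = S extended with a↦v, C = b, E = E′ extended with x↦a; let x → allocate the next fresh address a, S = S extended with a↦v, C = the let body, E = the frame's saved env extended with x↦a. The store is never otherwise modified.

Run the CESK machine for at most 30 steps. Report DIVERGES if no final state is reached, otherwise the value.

Answer: 0

Derivation:
step 0: [C=((9 - ((λq. ((λw. q) -4)) -3)) * (let w = (let v = 7 in 0) in (w * 5))) | E=∅ | S=∅ | K=∅]
step 1: [C=(9 - ((λq. ((λw. q) -4)) -3)) | E=∅ | S=∅ | K=[mulR]]
step 2: [C=9 | E=∅ | S=∅ | K=[subR :: mulR]]
step 3: [C=((λq. ((λw. q) -4)) -3) | E=∅ | S=∅ | K=[subL(9) :: mulR]]
step 4: [C=(λq. ((λw. q) -4)) | E=∅ | S=∅ | K=[arg :: subL(9) :: mulR]]
step 5: [C=-3 | E=∅ | S=∅ | K=[fun :: subL(9) :: mulR]]
step 6: [C=((λw. q) -4) | E={q↦0} | S={0↦-3} | K=[subL(9) :: mulR]]
step 7: [C=(λw. q) | E={q↦0} | S={0↦-3} | K=[arg :: subL(9) :: mulR]]
step 8: [C=-4 | E={q↦0} | S={0↦-3} | K=[fun :: subL(9) :: mulR]]
step 9: [C=q | E={w↦1, q↦0} | S={0↦-3, 1↦-4} | K=[subL(9) :: mulR]]
step 10: [C=(let w = (let v = 7 in 0) in (w * 5)) | E=∅ | S={0↦-3, 1↦-4} | K=[mulL(12)]]
step 11: [C=(let v = 7 in 0) | E=∅ | S={0↦-3, 1↦-4} | K=[let w :: mulL(12)]]
step 12: [C=7 | E=∅ | S={0↦-3, 1↦-4} | K=[let v :: let w :: mulL(12)]]
step 13: [C=0 | E={v↦2} | S={0↦-3, 1↦-4, 2↦7} | K=[let w :: mulL(12)]]
step 14: [C=(w * 5) | E={w↦3} | S={0↦-3, 1↦-4, 2↦7, 3↦0} | K=[mulL(12)]]
step 15: [C=w | E={w↦3} | S={0↦-3, 1↦-4, 2↦7, 3↦0} | K=[mulR :: mulL(12)]]
step 16: [C=5 | E={w↦3} | S={0↦-3, 1↦-4, 2↦7, 3↦0} | K=[mulL(0) :: mulL(12)]]
→ final value 0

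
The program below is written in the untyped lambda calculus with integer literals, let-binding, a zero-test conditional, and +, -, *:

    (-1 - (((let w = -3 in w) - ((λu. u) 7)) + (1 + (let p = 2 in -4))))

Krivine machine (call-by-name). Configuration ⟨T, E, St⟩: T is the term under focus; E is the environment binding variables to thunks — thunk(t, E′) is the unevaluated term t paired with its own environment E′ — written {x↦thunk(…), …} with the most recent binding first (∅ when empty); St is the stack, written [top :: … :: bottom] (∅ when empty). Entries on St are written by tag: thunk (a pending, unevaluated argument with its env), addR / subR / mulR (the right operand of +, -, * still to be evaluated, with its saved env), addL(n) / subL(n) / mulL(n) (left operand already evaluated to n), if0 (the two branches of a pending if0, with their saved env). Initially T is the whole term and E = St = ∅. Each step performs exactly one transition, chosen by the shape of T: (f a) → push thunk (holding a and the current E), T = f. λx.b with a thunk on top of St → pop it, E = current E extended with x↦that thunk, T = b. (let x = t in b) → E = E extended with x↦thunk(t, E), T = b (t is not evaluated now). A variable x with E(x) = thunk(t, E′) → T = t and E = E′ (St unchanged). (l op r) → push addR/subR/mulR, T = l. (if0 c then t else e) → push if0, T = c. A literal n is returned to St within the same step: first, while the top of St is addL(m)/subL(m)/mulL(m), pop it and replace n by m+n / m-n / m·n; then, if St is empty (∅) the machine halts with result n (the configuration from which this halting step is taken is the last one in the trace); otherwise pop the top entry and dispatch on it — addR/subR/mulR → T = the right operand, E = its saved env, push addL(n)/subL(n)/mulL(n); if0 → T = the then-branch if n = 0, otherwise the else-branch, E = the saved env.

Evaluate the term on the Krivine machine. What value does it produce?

Answer: 12

Execution trace:
[0] [T=(-1 - (((let w = -3 in w) - ((λu. u) 7)) + (1 + (let p = 2 in -4)))) | E=∅ | St=∅]
[1] [T=-1 | E=∅ | St=[subR]]
[2] [T=(((let w = -3 in w) - ((λu. u) 7)) + (1 + (let p = 2 in -4))) | E=∅ | St=[subL(-1)]]
[3] [T=((let w = -3 in w) - ((λu. u) 7)) | E=∅ | St=[addR :: subL(-1)]]
[4] [T=(let w = -3 in w) | E=∅ | St=[subR :: addR :: subL(-1)]]
[5] [T=w | E={w↦thunk(-3, ∅)} | St=[subR :: addR :: subL(-1)]]
[6] [T=-3 | E=∅ | St=[subR :: addR :: subL(-1)]]
[7] [T=((λu. u) 7) | E=∅ | St=[subL(-3) :: addR :: subL(-1)]]
[8] [T=(λu. u) | E=∅ | St=[thunk :: subL(-3) :: addR :: subL(-1)]]
[9] [T=u | E={u↦thunk(7, ∅)} | St=[subL(-3) :: addR :: subL(-1)]]
[10] [T=7 | E=∅ | St=[subL(-3) :: addR :: subL(-1)]]
[11] [T=(1 + (let p = 2 in -4)) | E=∅ | St=[addL(-10) :: subL(-1)]]
[12] [T=1 | E=∅ | St=[addR :: addL(-10) :: subL(-1)]]
[13] [T=(let p = 2 in -4) | E=∅ | St=[addL(1) :: addL(-10) :: subL(-1)]]
[14] [T=-4 | E={p↦thunk(2, ∅)} | St=[addL(1) :: addL(-10) :: subL(-1)]]
→ final value 12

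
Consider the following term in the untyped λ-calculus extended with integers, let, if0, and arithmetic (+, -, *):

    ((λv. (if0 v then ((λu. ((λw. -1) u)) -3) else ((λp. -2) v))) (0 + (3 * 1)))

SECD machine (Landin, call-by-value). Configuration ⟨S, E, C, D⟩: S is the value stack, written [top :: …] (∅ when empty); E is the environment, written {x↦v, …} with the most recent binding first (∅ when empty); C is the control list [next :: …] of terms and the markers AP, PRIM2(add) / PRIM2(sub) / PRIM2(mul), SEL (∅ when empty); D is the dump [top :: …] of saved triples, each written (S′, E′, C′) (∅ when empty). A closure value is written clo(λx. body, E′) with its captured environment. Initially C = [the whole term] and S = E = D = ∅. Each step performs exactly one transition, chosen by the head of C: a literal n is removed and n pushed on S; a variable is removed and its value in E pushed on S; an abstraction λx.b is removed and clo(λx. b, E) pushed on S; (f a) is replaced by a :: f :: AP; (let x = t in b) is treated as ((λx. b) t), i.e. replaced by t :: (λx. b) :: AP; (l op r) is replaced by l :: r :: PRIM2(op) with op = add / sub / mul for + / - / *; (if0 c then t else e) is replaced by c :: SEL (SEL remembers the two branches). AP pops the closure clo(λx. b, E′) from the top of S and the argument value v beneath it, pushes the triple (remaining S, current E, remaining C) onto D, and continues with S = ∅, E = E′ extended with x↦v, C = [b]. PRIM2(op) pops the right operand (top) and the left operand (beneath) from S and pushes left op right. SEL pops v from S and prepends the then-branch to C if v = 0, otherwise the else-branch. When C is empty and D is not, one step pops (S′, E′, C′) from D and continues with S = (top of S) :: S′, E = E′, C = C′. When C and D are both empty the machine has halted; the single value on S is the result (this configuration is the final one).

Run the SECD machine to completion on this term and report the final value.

Answer: -2

Derivation:
0. ⟨S=∅; E=∅; C=[((λv. (if0 v then ((λu. ((λw. -1) u)) -3) else ((λp. -2) v))) (0 + (3 * 1)))]; D=∅⟩
1. ⟨S=∅; E=∅; C=[(0 + (3 * 1)) :: (λv. (if0 v then ((λu. ((λw. -1) u)) -3) else ((λp. -2) v))) :: AP]; D=∅⟩
2. ⟨S=∅; E=∅; C=[0 :: (3 * 1) :: PRIM2(add) :: (λv. (if0 v then ((λu. ((λw. -1) u)) -3) else ((λp. -2) v))) :: AP]; D=∅⟩
3. ⟨S=[0]; E=∅; C=[(3 * 1) :: PRIM2(add) :: (λv. (if0 v then ((λu. ((λw. -1) u)) -3) else ((λp. -2) v))) :: AP]; D=∅⟩
4. ⟨S=[0]; E=∅; C=[3 :: 1 :: PRIM2(mul) :: PRIM2(add) :: (λv. (if0 v then ((λu. ((λw. -1) u)) -3) else ((λp. -2) v))) :: AP]; D=∅⟩
5. ⟨S=[3 :: 0]; E=∅; C=[1 :: PRIM2(mul) :: PRIM2(add) :: (λv. (if0 v then ((λu. ((λw. -1) u)) -3) else ((λp. -2) v))) :: AP]; D=∅⟩
6. ⟨S=[1 :: 3 :: 0]; E=∅; C=[PRIM2(mul) :: PRIM2(add) :: (λv. (if0 v then ((λu. ((λw. -1) u)) -3) else ((λp. -2) v))) :: AP]; D=∅⟩
7. ⟨S=[3 :: 0]; E=∅; C=[PRIM2(add) :: (λv. (if0 v then ((λu. ((λw. -1) u)) -3) else ((λp. -2) v))) :: AP]; D=∅⟩
8. ⟨S=[3]; E=∅; C=[(λv. (if0 v then ((λu. ((λw. -1) u)) -3) else ((λp. -2) v))) :: AP]; D=∅⟩
9. ⟨S=[clo(λv. (if0 v then ((λu. ((λw. -1) u)) -3) else ((λp. -2) v)), ∅) :: 3]; E=∅; C=[AP]; D=∅⟩
10. ⟨S=∅; E={v↦3}; C=[(if0 v then ((λu. ((λw. -1) u)) -3) else ((λp. -2) v))]; D=[(∅, ∅, ∅)]⟩
11. ⟨S=∅; E={v↦3}; C=[v :: SEL]; D=[(∅, ∅, ∅)]⟩
12. ⟨S=[3]; E={v↦3}; C=[SEL]; D=[(∅, ∅, ∅)]⟩
13. ⟨S=∅; E={v↦3}; C=[((λp. -2) v)]; D=[(∅, ∅, ∅)]⟩
14. ⟨S=∅; E={v↦3}; C=[v :: (λp. -2) :: AP]; D=[(∅, ∅, ∅)]⟩
15. ⟨S=[3]; E={v↦3}; C=[(λp. -2) :: AP]; D=[(∅, ∅, ∅)]⟩
16. ⟨S=[clo(λp. -2, {v↦3}) :: 3]; E={v↦3}; C=[AP]; D=[(∅, ∅, ∅)]⟩
17. ⟨S=∅; E={p↦3, v↦3}; C=[-2]; D=[(∅, {v↦3}, ∅) :: (∅, ∅, ∅)]⟩
18. ⟨S=[-2]; E={p↦3, v↦3}; C=∅; D=[(∅, {v↦3}, ∅) :: (∅, ∅, ∅)]⟩
19. ⟨S=[-2]; E={v↦3}; C=∅; D=[(∅, ∅, ∅)]⟩
20. ⟨S=[-2]; E=∅; C=∅; D=∅⟩
→ final value -2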